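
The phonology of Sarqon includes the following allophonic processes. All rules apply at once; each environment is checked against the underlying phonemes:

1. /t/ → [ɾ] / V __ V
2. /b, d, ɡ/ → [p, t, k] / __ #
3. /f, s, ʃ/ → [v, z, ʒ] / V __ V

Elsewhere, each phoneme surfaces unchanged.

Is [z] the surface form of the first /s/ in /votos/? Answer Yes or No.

/s/ (word-final) fails the environment for rule 3, so it stays [s].
The actual realization is [s], not [z].

No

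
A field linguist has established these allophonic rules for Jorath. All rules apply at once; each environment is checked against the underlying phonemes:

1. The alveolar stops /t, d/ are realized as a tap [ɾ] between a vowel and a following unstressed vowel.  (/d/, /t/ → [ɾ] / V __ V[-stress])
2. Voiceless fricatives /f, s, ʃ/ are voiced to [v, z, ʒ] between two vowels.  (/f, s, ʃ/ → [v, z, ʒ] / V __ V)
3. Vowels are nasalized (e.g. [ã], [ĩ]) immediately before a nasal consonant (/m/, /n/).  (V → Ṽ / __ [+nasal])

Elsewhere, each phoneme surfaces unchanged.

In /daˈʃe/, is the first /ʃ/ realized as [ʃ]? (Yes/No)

Rule 2 applies to /ʃ/ (between /a/ and /e/: between two vowels) → [ʒ].
The actual realization is [ʒ], not [ʃ].

No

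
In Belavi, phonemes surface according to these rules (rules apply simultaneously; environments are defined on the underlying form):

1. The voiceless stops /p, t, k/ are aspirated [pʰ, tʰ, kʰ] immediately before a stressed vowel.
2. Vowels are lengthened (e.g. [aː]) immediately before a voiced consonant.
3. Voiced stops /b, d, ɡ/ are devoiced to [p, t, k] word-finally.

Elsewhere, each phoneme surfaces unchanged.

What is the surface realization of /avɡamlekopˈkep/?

/a/ meets the environment for rule 2 (before a voiced consonant) → [aː].
/v/ — not in any rule's target class → [v].
/ɡ/ (between /v/ and /a/) is in the target of rule 3 but the environment (word-finally) is not met → [ɡ].
/a/ — between /ɡ/ and /m/, before a voiced consonant — surfaces as [aː] (rule 2).
/m/ (between /a/ and /l/) is unaffected → [m].
/l/ (between /m/ and /e/): no rule targets it → [l].
/e/ — between /l/ and /k/; rule 2 does not apply here → [e].
/k/ (between /e/ and /o/): rule 1 targets it, but not immediately before a stressed vowel → unchanged [k].
/o/ (between /k/ and /p/) fails the environment for rule 2, so it stays [o].
/p/ (between /o/ and /k/) is in the target of rule 1 but the environment (immediately before a stressed vowel) is not met → [p].
/k/ (between /p/ and /e/) occurs immediately before a stressed vowel → [kʰ] by rule 1.
/e/ (between /k/ and /p/) fails the environment for rule 2, so it stays [e].
/p/ (word-final): rule 1 targets it, but not immediately before a stressed vowel → unchanged [p].

[aːvɡaːmlekopˈkʰep]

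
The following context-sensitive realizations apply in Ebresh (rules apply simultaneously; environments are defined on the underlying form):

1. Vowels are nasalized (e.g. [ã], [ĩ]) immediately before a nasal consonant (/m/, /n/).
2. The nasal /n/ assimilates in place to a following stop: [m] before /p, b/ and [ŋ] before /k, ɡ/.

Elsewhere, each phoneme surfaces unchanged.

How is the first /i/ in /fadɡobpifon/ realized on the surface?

[i]

/i/ — between /p/ and /f/; rule 1 does not apply here → [i].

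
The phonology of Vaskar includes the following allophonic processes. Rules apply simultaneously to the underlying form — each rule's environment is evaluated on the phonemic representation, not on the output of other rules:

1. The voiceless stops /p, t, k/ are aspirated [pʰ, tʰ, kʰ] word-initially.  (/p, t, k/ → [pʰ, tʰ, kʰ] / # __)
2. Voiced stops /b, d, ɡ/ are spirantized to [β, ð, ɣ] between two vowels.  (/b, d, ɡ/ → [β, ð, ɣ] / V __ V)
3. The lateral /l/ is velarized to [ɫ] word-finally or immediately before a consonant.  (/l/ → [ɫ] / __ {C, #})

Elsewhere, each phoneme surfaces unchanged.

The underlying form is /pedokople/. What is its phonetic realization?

[pʰeðokople]

/p/ — word-initial, word-initially — surfaces as [pʰ] (rule 1).
/d/ (between /e/ and /o/): between two vowels, so rule 2 applies → [ð].
/k/ (between /o/ and /o/) is in the target of rule 1 but the environment (word-initially) is not met → [k].
/p/ (between /o/ and /l/): rule 1 targets it, but not word-initially → unchanged [p].
/l/ — between /p/ and /e/; rule 3 does not apply here → [l].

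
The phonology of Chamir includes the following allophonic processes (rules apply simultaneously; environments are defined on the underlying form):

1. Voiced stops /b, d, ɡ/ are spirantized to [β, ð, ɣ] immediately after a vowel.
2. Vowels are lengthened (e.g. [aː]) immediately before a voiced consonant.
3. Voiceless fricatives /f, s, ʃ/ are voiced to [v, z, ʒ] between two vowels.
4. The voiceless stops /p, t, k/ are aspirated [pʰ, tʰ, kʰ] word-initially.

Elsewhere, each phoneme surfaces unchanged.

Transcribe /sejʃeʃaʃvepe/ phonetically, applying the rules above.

/s/ (word-initial) fails the environment for rule 3, so it stays [s].
Rule 2 applies to /e/ (between /s/ and /j/: before a voiced consonant) → [eː].
/j/ (between /e/ and /ʃ/) is unaffected → [j].
/ʃ/ — between /j/ and /e/; rule 3 does not apply here → [ʃ].
/e/ (between /ʃ/ and /ʃ/): rule 2 targets it, but not before a voiced consonant → unchanged [e].
/ʃ/ (between /e/ and /a/) occurs between two vowels → [ʒ] by rule 3.
/a/ — between /ʃ/ and /ʃ/; rule 2 does not apply here → [a].
/ʃ/ (between /a/ and /v/): rule 3 targets it, but not between two vowels → unchanged [ʃ].
/v/ (between /ʃ/ and /e/) is unaffected → [v].
/e/ (between /v/ and /p/) fails the environment for rule 2, so it stays [e].
/p/ — between /e/ and /e/; rule 4 does not apply here → [p].
/e/ — word-final; rule 2 does not apply here → [e].

[seːjʃeʒaʃvepe]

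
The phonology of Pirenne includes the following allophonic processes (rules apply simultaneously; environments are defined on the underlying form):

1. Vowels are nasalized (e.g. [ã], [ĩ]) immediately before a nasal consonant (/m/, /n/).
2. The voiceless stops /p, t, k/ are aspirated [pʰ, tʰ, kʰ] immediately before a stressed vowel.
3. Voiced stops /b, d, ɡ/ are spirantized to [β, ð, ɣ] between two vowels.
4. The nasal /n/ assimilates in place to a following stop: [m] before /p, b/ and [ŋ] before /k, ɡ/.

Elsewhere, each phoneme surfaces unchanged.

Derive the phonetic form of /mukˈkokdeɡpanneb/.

/m/ (word-initial) is unaffected → [m].
/u/ (between /m/ and /k/) is in the target of rule 1 but the environment (before a nasal consonant) is not met → [u].
/k/ (between /u/ and /k/) fails the environment for rule 2, so it stays [k].
/k/ (between /k/ and /o/): immediately before a stressed vowel, so rule 2 applies → [kʰ].
/o/ (between /k/ and /k/) is in the target of rule 1 but the environment (before a nasal consonant) is not met → [o].
/k/ (between /o/ and /d/) is in the target of rule 2 but the environment (immediately before a stressed vowel) is not met → [k].
/d/ — between /k/ and /e/; rule 3 does not apply here → [d].
/e/ (between /d/ and /ɡ/) is in the target of rule 1 but the environment (before a nasal consonant) is not met → [e].
/ɡ/ — between /e/ and /p/; rule 3 does not apply here → [ɡ].
/p/ (between /ɡ/ and /a/) fails the environment for rule 2, so it stays [p].
/a/ (between /p/ and /n/): before a nasal consonant, so rule 1 applies → [ã].
/n/ (between /a/ and /n/) is in the target of rule 4 but the environment (before a labial or velar stop) is not met → [n].
/n/ (between /n/ and /e/) fails the environment for rule 4, so it stays [n].
/e/ (between /n/ and /b/) fails the environment for rule 1, so it stays [e].
/b/ (word-final): rule 3 targets it, but not between two vowels → unchanged [b].

[mukˈkʰokdeɡpãnneb]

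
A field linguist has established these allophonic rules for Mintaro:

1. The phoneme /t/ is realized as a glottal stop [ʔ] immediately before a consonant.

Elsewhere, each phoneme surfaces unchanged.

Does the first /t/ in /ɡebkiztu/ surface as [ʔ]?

No

/t/ (between /z/ and /u/): rule 1 targets it, but not immediately before a consonant → unchanged [t].
The actual realization is [t], not [ʔ].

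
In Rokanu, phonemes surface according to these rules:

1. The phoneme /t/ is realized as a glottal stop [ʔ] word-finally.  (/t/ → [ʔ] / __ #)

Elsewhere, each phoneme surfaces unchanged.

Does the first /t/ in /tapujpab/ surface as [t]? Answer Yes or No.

/t/ (word-initial) fails the environment for rule 1, so it stays [t].
The actual realization is [t], which matches [t].

Yes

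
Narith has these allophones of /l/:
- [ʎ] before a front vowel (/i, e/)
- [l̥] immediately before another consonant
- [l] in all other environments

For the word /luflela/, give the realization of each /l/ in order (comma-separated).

Occurrence 1 (position 1): no conditioning environment matches → elsewhere allophone [l].
Occurrence 2 (position 4): before a front vowel (/i, e/) → [ʎ].
Occurrence 3 (position 6): no conditioning environment matches → elsewhere allophone [l].

[l], [ʎ], [l]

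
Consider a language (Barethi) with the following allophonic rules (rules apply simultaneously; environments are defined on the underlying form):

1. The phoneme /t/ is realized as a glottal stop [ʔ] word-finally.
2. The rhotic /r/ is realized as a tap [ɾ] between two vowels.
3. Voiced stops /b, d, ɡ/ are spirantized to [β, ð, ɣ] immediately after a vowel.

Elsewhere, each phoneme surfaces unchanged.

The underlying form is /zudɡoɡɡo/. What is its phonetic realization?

/z/ stays [z].
/u/ (between /z/ and /d/) is unaffected → [u].
Rule 3 applies to /d/ (between /u/ and /ɡ/: immediately after a vowel) → [ð].
/ɡ/ (between /d/ and /o/) is in the target of rule 3 but the environment (immediately after a vowel) is not met → [ɡ].
/o/ stays [o].
/ɡ/ meets the environment for rule 3 (immediately after a vowel) → [ɣ].
/ɡ/ (between /ɡ/ and /o/) fails the environment for rule 3, so it stays [ɡ].
/o/ (word-final) is unaffected → [o].

[zuðɡoɣɡo]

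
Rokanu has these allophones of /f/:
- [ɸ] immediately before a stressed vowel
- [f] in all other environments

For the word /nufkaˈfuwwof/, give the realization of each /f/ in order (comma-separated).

Occurrence 1 (position 3): no conditioning environment matches → elsewhere allophone [f].
Occurrence 2 (position 6): immediately before a stressed vowel → [ɸ].
Occurrence 3 (position 11): no conditioning environment matches → elsewhere allophone [f].

[f], [ɸ], [f]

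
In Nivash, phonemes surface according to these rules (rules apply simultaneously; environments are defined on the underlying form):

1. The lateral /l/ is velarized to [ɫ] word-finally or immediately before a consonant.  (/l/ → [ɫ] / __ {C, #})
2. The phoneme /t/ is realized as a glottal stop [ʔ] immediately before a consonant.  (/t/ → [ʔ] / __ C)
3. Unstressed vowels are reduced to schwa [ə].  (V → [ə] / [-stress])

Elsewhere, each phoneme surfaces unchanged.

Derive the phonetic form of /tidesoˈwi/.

/t/ (word-initial) fails the environment for rule 2, so it stays [t].
/i/ (between /t/ and /d/): in an unstressed syllable, so rule 3 applies → [ə].
/d/ (between /i/ and /e/): no rule targets it → [d].
/e/ (between /d/ and /s/) occurs in an unstressed syllable → [ə] by rule 3.
/s/ stays [s].
/o/ — between /s/ and /w/, in an unstressed syllable — surfaces as [ə] (rule 3).
/w/ — not in any rule's target class → [w].
/i/ (word-final) fails the environment for rule 3, so it stays [i].

[tədəsəˈwi]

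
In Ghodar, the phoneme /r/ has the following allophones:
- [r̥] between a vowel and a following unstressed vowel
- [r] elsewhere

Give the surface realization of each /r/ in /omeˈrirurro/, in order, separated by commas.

Occurrence 1 (position 4): no conditioning environment matches → elsewhere allophone [r].
Occurrence 2 (position 6): between a vowel and a following unstressed vowel → [r̥].
Occurrence 3 (position 8): no conditioning environment matches → elsewhere allophone [r].
Occurrence 4 (position 9): no conditioning environment matches → elsewhere allophone [r].

[r], [r̥], [r], [r]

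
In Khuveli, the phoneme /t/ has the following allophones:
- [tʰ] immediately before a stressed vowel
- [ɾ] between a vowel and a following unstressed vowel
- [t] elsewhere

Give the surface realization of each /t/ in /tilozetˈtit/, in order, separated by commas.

Occurrence 1 (position 1): no conditioning environment matches → elsewhere allophone [t].
Occurrence 2 (position 7): no conditioning environment matches → elsewhere allophone [t].
Occurrence 3 (position 8): immediately before a stressed vowel → [tʰ].
Occurrence 4 (position 10): no conditioning environment matches → elsewhere allophone [t].

[t], [t], [tʰ], [t]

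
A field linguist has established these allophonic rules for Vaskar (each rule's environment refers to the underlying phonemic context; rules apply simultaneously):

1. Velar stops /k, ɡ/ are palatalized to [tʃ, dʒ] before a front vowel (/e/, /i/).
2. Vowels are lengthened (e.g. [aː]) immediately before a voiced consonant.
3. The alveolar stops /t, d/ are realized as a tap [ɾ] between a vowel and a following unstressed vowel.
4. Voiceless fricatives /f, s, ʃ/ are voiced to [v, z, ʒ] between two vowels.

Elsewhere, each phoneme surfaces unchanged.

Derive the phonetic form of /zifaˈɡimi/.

[zivaːˈdʒiːmi]

/z/ — not in any rule's target class → [z].
/i/ (between /z/ and /f/): rule 2 targets it, but not before a voiced consonant → unchanged [i].
/f/ — between /i/ and /a/, between two vowels — surfaces as [v] (rule 4).
/a/ (between /f/ and /ɡ/): before a voiced consonant, so rule 2 applies → [aː].
/ɡ/ meets the environment for rule 1 (before a front vowel) → [dʒ].
/i/ (between /ɡ/ and /m/): before a voiced consonant, so rule 2 applies → [iː].
/m/ (between /i/ and /i/) is unaffected → [m].
/i/ (word-final) is in the target of rule 2 but the environment (before a voiced consonant) is not met → [i].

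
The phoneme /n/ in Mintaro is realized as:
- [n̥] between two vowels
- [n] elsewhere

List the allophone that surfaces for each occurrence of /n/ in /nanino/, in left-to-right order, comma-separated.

[n], [n̥], [n̥]

Occurrence 1 (position 1): no conditioning environment matches → elsewhere allophone [n].
Occurrence 2 (position 3): between two vowels → [n̥].
Occurrence 3 (position 5): between two vowels → [n̥].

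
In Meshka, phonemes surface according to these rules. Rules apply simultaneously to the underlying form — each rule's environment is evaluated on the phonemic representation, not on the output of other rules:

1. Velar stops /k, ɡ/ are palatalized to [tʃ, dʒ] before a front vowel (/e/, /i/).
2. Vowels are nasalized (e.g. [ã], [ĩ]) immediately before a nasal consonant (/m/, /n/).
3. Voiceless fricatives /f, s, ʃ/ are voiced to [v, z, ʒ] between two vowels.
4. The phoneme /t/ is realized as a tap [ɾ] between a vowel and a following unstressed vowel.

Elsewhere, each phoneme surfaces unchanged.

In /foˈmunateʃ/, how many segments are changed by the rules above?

3

Segments that undergo a rule: /o/ → [õ] (rule 2); /u/ → [ũ] (rule 2); /t/ → [ɾ] (rule 4).
All other segments surface unchanged.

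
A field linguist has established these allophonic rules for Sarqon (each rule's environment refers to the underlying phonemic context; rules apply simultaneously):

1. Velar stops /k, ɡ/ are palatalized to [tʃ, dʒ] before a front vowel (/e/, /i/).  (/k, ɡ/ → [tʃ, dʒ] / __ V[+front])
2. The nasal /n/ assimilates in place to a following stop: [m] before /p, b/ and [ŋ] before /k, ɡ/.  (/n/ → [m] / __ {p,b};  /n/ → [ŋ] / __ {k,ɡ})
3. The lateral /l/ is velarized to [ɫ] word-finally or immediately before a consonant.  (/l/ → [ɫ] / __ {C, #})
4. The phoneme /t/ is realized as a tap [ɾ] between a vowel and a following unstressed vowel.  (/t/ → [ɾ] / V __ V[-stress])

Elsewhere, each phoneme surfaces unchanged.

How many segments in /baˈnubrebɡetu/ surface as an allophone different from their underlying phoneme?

Segments that undergo a rule: /ɡ/ → [dʒ] (rule 1); /t/ → [ɾ] (rule 4).
All other segments surface unchanged.

2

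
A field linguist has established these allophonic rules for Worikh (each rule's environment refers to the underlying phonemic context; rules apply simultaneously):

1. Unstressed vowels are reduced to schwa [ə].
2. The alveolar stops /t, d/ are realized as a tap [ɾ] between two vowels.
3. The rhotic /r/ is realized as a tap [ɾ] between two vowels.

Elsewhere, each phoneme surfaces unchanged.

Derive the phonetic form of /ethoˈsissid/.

/e/ — word-initial, in an unstressed syllable — surfaces as [ə] (rule 1).
/t/ (between /e/ and /h/): rule 2 targets it, but not between two vowels → unchanged [t].
/h/ (between /t/ and /o/) is unaffected → [h].
/o/ (between /h/ and /s/): in an unstressed syllable, so rule 1 applies → [ə].
/s/ — not in any rule's target class → [s].
/i/ (between /s/ and /s/) is in the target of rule 1 but the environment (in an unstressed syllable) is not met → [i].
/s/ stays [s].
/s/ (between /s/ and /i/): no rule targets it → [s].
/i/ (between /s/ and /d/) occurs in an unstressed syllable → [ə] by rule 1.
/d/ (word-final) is in the target of rule 2 but the environment (between two vowels) is not met → [d].

[əthəˈsissəd]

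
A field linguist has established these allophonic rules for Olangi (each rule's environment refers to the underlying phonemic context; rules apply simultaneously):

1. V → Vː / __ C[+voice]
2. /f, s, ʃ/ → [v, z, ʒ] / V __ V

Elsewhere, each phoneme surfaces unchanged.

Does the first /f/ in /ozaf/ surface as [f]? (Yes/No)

Yes

/f/ (word-final): rule 2 targets it, but not between two vowels → unchanged [f].
The actual realization is [f], which matches [f].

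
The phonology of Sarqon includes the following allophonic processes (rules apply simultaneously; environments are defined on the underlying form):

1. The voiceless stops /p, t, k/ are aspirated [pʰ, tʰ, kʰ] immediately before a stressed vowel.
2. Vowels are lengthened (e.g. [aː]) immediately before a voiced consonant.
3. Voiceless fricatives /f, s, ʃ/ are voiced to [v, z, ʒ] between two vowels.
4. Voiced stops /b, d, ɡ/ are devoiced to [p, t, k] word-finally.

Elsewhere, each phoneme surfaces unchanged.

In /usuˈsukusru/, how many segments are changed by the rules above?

Segments that undergo a rule: /s/ → [z] (rule 3); /s/ → [z] (rule 3).
All other segments surface unchanged.

2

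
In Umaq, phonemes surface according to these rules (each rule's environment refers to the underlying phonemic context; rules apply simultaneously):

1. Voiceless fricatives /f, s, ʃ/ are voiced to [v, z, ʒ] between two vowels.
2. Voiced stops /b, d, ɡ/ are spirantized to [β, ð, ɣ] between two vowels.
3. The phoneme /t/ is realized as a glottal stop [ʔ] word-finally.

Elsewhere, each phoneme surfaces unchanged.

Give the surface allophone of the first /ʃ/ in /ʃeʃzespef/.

/ʃ/ (word-initial): rule 1 targets it, but not between two vowels → unchanged [ʃ].

[ʃ]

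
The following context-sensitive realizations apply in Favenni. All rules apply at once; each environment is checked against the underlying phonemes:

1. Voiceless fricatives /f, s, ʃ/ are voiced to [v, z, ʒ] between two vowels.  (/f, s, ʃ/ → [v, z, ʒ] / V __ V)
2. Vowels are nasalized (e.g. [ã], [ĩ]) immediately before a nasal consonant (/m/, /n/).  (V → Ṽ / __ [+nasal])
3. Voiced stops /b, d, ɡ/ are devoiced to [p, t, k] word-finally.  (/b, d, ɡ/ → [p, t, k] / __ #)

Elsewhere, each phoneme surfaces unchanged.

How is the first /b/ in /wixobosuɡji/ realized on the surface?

[b]

/b/ (between /o/ and /o/) is in the target of rule 3 but the environment (word-finally) is not met → [b].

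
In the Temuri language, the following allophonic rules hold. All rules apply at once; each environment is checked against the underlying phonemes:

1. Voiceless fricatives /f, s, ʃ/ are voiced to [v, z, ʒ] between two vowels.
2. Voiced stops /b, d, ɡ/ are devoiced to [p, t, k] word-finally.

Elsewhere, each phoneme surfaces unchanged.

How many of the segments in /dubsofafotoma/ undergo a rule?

2

Segments that undergo a rule: /f/ → [v] (rule 1); /f/ → [v] (rule 1).
All other segments surface unchanged.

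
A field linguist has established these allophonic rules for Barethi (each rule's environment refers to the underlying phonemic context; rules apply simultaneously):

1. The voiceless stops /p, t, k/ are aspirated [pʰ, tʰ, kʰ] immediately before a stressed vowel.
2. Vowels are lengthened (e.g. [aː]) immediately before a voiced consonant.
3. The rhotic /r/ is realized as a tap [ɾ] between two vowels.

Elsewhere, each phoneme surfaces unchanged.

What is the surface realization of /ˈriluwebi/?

/r/ (word-initial) is in the target of rule 3 but the environment (between two vowels) is not met → [r].
/i/ — between /r/ and /l/, before a voiced consonant — surfaces as [iː] (rule 2).
/u/ meets the environment for rule 2 (before a voiced consonant) → [uː].
Rule 2 applies to /e/ (between /w/ and /b/: before a voiced consonant) → [eː].
/i/ (word-final): rule 2 targets it, but not before a voiced consonant → unchanged [i].

[ˈriːluːweːbi]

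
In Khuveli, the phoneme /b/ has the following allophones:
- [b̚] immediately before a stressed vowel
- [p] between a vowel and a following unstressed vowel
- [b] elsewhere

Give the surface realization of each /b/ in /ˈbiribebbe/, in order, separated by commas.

[b̚], [p], [b], [b]

Occurrence 1 (position 1): immediately before a stressed vowel → [b̚].
Occurrence 2 (position 5): between a vowel and a following unstressed vowel → [p].
Occurrence 3 (position 7): no conditioning environment matches → elsewhere allophone [b].
Occurrence 4 (position 8): no conditioning environment matches → elsewhere allophone [b].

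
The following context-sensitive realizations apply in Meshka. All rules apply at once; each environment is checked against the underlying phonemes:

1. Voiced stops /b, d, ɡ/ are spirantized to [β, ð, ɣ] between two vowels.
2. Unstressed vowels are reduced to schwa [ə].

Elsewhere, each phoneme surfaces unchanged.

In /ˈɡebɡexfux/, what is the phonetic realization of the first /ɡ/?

/ɡ/ (word-initial) is in the target of rule 1 but the environment (between two vowels) is not met → [ɡ].

[ɡ]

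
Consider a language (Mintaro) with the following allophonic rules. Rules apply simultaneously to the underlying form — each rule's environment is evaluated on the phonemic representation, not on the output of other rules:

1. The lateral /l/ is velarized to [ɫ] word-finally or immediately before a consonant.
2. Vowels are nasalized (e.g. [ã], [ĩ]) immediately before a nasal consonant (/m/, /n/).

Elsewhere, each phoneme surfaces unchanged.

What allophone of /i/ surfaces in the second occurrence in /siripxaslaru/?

/i/ — between /r/ and /p/; rule 2 does not apply here → [i].

[i]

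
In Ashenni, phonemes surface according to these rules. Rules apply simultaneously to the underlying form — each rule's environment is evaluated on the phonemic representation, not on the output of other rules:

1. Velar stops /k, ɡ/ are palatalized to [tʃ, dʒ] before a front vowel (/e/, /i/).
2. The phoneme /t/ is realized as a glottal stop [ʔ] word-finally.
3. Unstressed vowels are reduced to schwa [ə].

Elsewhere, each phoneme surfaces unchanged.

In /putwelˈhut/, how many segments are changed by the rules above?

Segments that undergo a rule: /u/ → [ə] (rule 3); /e/ → [ə] (rule 3); /t/ → [ʔ] (rule 2).
All other segments surface unchanged.

3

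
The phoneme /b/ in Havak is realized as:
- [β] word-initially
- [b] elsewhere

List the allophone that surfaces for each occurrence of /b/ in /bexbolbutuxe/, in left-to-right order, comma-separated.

Occurrence 1 (position 1): word-initially → [β].
Occurrence 2 (position 4): no conditioning environment matches → elsewhere allophone [b].
Occurrence 3 (position 7): no conditioning environment matches → elsewhere allophone [b].

[β], [b], [b]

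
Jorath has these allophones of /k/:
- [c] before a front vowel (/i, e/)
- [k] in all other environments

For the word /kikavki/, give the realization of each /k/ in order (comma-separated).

Occurrence 1 (position 1): before a front vowel → [c].
Occurrence 2 (position 3): no conditioning environment matches → elsewhere allophone [k].
Occurrence 3 (position 6): before a front vowel → [c].

[c], [k], [c]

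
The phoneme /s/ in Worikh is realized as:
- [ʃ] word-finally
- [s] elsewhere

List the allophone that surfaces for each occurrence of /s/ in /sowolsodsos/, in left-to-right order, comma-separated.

Occurrence 1 (position 1): no conditioning environment matches → elsewhere allophone [s].
Occurrence 2 (position 6): no conditioning environment matches → elsewhere allophone [s].
Occurrence 3 (position 9): no conditioning environment matches → elsewhere allophone [s].
Occurrence 4 (position 11): word-finally → [ʃ].

[s], [s], [s], [ʃ]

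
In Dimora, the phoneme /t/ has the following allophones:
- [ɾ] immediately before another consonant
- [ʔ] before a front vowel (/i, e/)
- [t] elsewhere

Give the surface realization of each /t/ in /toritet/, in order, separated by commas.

Occurrence 1 (position 1): no conditioning environment matches → elsewhere allophone [t].
Occurrence 2 (position 5): before a front vowel (/i, e/) → [ʔ].
Occurrence 3 (position 7): no conditioning environment matches → elsewhere allophone [t].

[t], [ʔ], [t]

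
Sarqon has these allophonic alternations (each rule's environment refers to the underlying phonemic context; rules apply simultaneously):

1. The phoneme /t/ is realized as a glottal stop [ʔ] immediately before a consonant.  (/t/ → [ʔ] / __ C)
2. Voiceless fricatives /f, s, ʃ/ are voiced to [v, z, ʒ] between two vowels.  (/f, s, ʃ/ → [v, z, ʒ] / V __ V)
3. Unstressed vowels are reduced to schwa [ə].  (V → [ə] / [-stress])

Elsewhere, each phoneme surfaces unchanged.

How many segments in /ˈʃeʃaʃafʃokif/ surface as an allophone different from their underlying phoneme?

Segments that undergo a rule: /ʃ/ → [ʒ] (rule 2); /a/ → [ə] (rule 3); /ʃ/ → [ʒ] (rule 2); /a/ → [ə] (rule 3); /o/ → [ə] (rule 3); /i/ → [ə] (rule 3).
All other segments surface unchanged.

6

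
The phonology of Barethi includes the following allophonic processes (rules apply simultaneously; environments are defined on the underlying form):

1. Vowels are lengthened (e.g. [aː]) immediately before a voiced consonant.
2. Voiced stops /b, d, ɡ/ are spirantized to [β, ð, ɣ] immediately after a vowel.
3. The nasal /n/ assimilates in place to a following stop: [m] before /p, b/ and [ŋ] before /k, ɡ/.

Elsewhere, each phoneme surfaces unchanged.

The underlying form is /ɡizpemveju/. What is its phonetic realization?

/ɡ/ (word-initial) fails the environment for rule 2, so it stays [ɡ].
/i/ (between /ɡ/ and /z/) occurs before a voiced consonant → [iː] by rule 1.
/z/ (between /i/ and /p/): no rule targets it → [z].
/p/ stays [p].
/e/ (between /p/ and /m/) occurs before a voiced consonant → [eː] by rule 1.
/m/ stays [m].
/v/ stays [v].
/e/ (between /v/ and /j/): before a voiced consonant, so rule 1 applies → [eː].
/j/ (between /e/ and /u/) is unaffected → [j].
/u/ (word-final): rule 1 targets it, but not before a voiced consonant → unchanged [u].

[ɡiːzpeːmveːju]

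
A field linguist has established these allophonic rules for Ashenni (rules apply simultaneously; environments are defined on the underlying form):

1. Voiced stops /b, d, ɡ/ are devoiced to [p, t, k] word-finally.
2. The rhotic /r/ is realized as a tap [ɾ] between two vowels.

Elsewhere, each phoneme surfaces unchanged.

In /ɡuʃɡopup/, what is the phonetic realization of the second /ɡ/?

[ɡ]

/ɡ/ (between /ʃ/ and /o/): rule 1 targets it, but not word-finally → unchanged [ɡ].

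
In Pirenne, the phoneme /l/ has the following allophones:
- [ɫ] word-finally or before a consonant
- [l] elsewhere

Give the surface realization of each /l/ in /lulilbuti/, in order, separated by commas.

Occurrence 1 (position 1): no conditioning environment matches → elsewhere allophone [l].
Occurrence 2 (position 3): no conditioning environment matches → elsewhere allophone [l].
Occurrence 3 (position 5): word-finally or before a consonant → [ɫ].

[l], [l], [ɫ]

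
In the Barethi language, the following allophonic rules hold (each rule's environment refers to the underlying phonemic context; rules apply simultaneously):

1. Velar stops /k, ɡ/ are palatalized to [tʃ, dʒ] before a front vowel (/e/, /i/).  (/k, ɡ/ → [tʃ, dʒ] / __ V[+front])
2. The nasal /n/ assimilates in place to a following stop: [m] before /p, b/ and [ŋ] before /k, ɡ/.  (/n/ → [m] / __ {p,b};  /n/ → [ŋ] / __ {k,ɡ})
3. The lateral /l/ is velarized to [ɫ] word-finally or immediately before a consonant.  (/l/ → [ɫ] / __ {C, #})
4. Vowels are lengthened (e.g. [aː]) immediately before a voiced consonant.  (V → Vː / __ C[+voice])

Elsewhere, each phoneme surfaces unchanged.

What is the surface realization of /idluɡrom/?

[iːdluːɡroːm]

/i/ — word-initial, before a voiced consonant — surfaces as [iː] (rule 4).
/d/ — not in any rule's target class → [d].
/l/ — between /d/ and /u/; rule 3 does not apply here → [l].
/u/ (between /l/ and /ɡ/): before a voiced consonant, so rule 4 applies → [uː].
/ɡ/ (between /u/ and /r/) is in the target of rule 1 but the environment (before a front vowel) is not met → [ɡ].
/r/ (between /ɡ/ and /o/) is unaffected → [r].
/o/ (between /r/ and /m/) occurs before a voiced consonant → [oː] by rule 4.
/m/ (word-final): no rule targets it → [m].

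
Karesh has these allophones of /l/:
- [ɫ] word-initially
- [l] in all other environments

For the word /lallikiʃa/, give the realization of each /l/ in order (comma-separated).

Occurrence 1 (position 1): word-initially → [ɫ].
Occurrence 2 (position 3): no conditioning environment matches → elsewhere allophone [l].
Occurrence 3 (position 4): no conditioning environment matches → elsewhere allophone [l].

[ɫ], [l], [l]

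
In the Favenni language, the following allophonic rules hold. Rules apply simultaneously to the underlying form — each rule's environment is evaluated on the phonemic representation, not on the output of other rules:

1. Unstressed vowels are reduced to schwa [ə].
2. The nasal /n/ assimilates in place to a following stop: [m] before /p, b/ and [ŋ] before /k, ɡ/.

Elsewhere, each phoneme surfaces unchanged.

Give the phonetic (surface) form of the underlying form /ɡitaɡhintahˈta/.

[ɡətəɡhəntəhˈta]

/ɡ/ (word-initial): no rule targets it → [ɡ].
Rule 1 applies to /i/ (between /ɡ/ and /t/: in an unstressed syllable) → [ə].
/t/ (between /i/ and /a/): no rule targets it → [t].
/a/ (between /t/ and /ɡ/) occurs in an unstressed syllable → [ə] by rule 1.
/ɡ/ — not in any rule's target class → [ɡ].
/h/ (between /ɡ/ and /i/): no rule targets it → [h].
/i/ (between /h/ and /n/) occurs in an unstressed syllable → [ə] by rule 1.
/n/ (between /i/ and /t/) is in the target of rule 2 but the environment (before a labial or velar stop) is not met → [n].
/t/ stays [t].
/a/ (between /t/ and /h/) occurs in an unstressed syllable → [ə] by rule 1.
/h/ (between /a/ and /t/): no rule targets it → [h].
/t/ stays [t].
/a/ (word-final) fails the environment for rule 1, so it stays [a].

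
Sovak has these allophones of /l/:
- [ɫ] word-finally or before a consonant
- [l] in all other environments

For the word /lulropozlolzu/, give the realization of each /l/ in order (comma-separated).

Occurrence 1 (position 1): no conditioning environment matches → elsewhere allophone [l].
Occurrence 2 (position 3): word-finally or before a consonant → [ɫ].
Occurrence 3 (position 9): no conditioning environment matches → elsewhere allophone [l].
Occurrence 4 (position 11): word-finally or before a consonant → [ɫ].

[l], [ɫ], [l], [ɫ]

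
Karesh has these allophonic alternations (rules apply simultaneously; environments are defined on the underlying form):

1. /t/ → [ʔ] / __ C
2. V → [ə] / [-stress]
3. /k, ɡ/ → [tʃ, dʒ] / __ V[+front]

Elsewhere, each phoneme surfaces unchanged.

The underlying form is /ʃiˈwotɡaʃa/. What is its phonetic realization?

/ʃ/ stays [ʃ].
Rule 2 applies to /i/ (between /ʃ/ and /w/: in an unstressed syllable) → [ə].
/w/ stays [w].
/o/ (between /w/ and /t/) fails the environment for rule 2, so it stays [o].
/t/ — between /o/ and /ɡ/, immediately before a consonant — surfaces as [ʔ] (rule 1).
/ɡ/ (between /t/ and /a/) is in the target of rule 3 but the environment (before a front vowel) is not met → [ɡ].
/a/ (between /ɡ/ and /ʃ/) occurs in an unstressed syllable → [ə] by rule 2.
/ʃ/ (between /a/ and /a/) is unaffected → [ʃ].
/a/ meets the environment for rule 2 (in an unstressed syllable) → [ə].

[ʃəˈwoʔɡəʃə]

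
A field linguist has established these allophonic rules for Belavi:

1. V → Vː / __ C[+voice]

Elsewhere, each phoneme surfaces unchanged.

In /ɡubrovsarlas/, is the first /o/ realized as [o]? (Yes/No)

/o/ (between /r/ and /v/): before a voiced consonant, so rule 1 applies → [oː].
The actual realization is [oː], not [o].

No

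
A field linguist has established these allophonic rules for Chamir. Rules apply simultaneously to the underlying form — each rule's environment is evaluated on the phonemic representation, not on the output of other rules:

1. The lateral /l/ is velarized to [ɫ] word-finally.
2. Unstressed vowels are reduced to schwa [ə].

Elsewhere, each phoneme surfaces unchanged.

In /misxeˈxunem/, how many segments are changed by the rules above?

3

Segments that undergo a rule: /i/ → [ə] (rule 2); /e/ → [ə] (rule 2); /e/ → [ə] (rule 2).
All other segments surface unchanged.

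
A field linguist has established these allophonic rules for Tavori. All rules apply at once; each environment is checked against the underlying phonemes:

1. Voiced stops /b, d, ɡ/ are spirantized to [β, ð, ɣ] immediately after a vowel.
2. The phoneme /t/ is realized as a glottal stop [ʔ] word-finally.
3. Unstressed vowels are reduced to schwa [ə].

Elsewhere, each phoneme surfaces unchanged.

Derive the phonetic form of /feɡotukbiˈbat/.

/e/ (between /f/ and /ɡ/): in an unstressed syllable, so rule 3 applies → [ə].
/ɡ/ (between /e/ and /o/): immediately after a vowel, so rule 1 applies → [ɣ].
Rule 3 applies to /o/ (between /ɡ/ and /t/: in an unstressed syllable) → [ə].
/t/ — between /o/ and /u/; rule 2 does not apply here → [t].
Rule 3 applies to /u/ (between /t/ and /k/: in an unstressed syllable) → [ə].
/b/ (between /k/ and /i/) fails the environment for rule 1, so it stays [b].
/i/ — between /b/ and /b/, in an unstressed syllable — surfaces as [ə] (rule 3).
/b/ — between /i/ and /a/, immediately after a vowel — surfaces as [β] (rule 1).
/a/ (between /b/ and /t/) fails the environment for rule 3, so it stays [a].
/t/ meets the environment for rule 2 (word-finally) → [ʔ].

[fəɣətəkbəˈβaʔ]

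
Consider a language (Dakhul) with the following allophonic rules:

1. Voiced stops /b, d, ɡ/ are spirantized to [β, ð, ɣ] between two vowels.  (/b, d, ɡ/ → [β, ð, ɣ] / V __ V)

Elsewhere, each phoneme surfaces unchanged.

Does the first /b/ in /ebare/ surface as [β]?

/b/ meets the environment for rule 1 (between two vowels) → [β].
The actual realization is [β], which matches [β].

Yes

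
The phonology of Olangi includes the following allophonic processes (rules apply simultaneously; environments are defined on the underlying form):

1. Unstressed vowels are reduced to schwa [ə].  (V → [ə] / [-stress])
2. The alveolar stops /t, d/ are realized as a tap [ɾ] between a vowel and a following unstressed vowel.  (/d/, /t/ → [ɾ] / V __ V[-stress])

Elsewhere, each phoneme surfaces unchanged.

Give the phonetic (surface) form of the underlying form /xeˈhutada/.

[xəˈhuɾəɾə]

/e/ (between /x/ and /h/): in an unstressed syllable, so rule 1 applies → [ə].
/u/ — between /h/ and /t/; rule 1 does not apply here → [u].
/t/ (between /u/ and /a/): between a vowel and a following unstressed vowel, so rule 2 applies → [ɾ].
Rule 1 applies to /a/ (between /t/ and /d/: in an unstressed syllable) → [ə].
/d/ — between /a/ and /a/, between a vowel and a following unstressed vowel — surfaces as [ɾ] (rule 2).
/a/ (word-final) occurs in an unstressed syllable → [ə] by rule 1.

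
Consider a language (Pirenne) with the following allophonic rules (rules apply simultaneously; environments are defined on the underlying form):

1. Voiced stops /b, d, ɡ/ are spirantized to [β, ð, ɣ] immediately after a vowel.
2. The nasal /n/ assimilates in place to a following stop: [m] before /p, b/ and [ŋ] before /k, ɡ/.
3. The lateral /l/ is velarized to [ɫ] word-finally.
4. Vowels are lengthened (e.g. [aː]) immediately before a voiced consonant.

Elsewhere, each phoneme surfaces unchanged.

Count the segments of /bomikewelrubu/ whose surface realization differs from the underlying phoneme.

Segments that undergo a rule: /o/ → [oː] (rule 4); /e/ → [eː] (rule 4); /e/ → [eː] (rule 4); /u/ → [uː] (rule 4); /b/ → [β] (rule 1).
All other segments surface unchanged.

5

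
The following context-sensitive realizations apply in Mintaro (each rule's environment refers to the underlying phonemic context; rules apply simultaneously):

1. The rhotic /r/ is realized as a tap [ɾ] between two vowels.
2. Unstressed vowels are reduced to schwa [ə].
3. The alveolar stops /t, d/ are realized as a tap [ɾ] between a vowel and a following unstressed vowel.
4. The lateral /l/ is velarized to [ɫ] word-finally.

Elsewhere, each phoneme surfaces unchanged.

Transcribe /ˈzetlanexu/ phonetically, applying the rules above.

/z/ stays [z].
/e/ — between /z/ and /t/; rule 2 does not apply here → [e].
/t/ (between /e/ and /l/): rule 3 targets it, but not between a vowel and a following unstressed vowel → unchanged [t].
/l/ (between /t/ and /a/) fails the environment for rule 4, so it stays [l].
/a/ (between /l/ and /n/) occurs in an unstressed syllable → [ə] by rule 2.
/n/ stays [n].
/e/ (between /n/ and /x/): in an unstressed syllable, so rule 2 applies → [ə].
/x/ (between /e/ and /u/) is unaffected → [x].
/u/ (word-final) occurs in an unstressed syllable → [ə] by rule 2.

[ˈzetlənəxə]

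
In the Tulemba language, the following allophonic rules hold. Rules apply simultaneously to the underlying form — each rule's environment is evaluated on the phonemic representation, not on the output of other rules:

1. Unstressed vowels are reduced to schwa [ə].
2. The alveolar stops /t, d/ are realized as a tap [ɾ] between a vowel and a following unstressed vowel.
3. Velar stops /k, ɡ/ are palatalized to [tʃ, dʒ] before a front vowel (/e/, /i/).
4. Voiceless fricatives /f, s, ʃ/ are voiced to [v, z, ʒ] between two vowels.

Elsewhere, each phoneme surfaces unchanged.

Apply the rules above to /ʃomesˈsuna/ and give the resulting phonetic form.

[ʃəməsˈsunə]

/ʃ/ (word-initial): rule 4 targets it, but not between two vowels → unchanged [ʃ].
Rule 1 applies to /o/ (between /ʃ/ and /m/: in an unstressed syllable) → [ə].
/m/ — not in any rule's target class → [m].
/e/ (between /m/ and /s/) occurs in an unstressed syllable → [ə] by rule 1.
/s/ (between /e/ and /s/): rule 4 targets it, but not between two vowels → unchanged [s].
/s/ — between /s/ and /u/; rule 4 does not apply here → [s].
/u/ (between /s/ and /n/) is in the target of rule 1 but the environment (in an unstressed syllable) is not met → [u].
/n/ (between /u/ and /a/): no rule targets it → [n].
Rule 1 applies to /a/ (word-final: in an unstressed syllable) → [ə].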